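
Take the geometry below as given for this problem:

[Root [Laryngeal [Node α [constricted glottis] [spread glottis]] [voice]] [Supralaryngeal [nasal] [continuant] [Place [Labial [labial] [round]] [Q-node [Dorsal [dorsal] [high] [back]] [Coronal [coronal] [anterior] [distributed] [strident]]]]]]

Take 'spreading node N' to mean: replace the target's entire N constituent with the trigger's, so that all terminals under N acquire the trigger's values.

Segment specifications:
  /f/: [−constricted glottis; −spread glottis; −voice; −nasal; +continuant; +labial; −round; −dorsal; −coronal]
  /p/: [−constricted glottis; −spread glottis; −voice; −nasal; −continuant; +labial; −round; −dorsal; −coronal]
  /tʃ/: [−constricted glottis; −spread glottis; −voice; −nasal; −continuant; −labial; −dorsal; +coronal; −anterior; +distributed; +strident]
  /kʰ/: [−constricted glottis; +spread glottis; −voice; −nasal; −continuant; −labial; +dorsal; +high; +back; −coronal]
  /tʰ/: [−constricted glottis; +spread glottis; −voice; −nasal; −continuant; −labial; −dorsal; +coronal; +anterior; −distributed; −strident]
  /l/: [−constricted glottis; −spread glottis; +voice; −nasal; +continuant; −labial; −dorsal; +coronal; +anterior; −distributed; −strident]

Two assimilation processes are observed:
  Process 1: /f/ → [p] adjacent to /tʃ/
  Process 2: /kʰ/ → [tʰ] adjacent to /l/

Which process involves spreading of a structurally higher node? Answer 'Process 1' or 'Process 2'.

In Process 1, [continuant] changes, so the minimal spreading node is [continuant] at depth 2.
In Process 2, [coronal], [anterior], [distributed], [strident], [dorsal], [high], [back] change, so the minimal spreading node is Q-node at depth 3.
Depth 2 < depth 3; Process 1 involves the structurally higher constituent [continuant].

Process 1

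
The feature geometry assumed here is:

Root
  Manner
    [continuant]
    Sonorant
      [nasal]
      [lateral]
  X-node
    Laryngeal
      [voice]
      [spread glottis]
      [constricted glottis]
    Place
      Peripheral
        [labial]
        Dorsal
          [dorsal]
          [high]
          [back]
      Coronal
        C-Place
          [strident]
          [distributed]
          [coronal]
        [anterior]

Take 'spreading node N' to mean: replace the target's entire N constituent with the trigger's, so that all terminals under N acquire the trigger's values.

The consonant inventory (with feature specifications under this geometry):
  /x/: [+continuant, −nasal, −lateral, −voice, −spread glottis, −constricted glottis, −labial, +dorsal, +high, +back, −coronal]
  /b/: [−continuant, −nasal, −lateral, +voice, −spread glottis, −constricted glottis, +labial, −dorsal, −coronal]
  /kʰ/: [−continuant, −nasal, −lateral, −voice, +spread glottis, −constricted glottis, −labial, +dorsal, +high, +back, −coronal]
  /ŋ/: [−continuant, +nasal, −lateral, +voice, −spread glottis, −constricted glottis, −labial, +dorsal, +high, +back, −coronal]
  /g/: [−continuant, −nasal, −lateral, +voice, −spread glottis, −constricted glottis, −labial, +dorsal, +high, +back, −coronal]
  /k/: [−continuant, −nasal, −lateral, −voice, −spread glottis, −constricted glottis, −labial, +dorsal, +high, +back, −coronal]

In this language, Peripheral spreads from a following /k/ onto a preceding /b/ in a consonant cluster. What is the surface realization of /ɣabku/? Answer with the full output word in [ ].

Terminals under Peripheral in this geometry: [labial], [dorsal], [high], [back].
The target acquires /k/'s values for everything under Peripheral — [−labial], [+dorsal], [+high], [+back] — while keeping its own [continuant], [nasal], [lateral], ….
The resulting bundle matches /g/ in the inventory; substituting it for /b/ gives [ɣagku].

[ɣagku]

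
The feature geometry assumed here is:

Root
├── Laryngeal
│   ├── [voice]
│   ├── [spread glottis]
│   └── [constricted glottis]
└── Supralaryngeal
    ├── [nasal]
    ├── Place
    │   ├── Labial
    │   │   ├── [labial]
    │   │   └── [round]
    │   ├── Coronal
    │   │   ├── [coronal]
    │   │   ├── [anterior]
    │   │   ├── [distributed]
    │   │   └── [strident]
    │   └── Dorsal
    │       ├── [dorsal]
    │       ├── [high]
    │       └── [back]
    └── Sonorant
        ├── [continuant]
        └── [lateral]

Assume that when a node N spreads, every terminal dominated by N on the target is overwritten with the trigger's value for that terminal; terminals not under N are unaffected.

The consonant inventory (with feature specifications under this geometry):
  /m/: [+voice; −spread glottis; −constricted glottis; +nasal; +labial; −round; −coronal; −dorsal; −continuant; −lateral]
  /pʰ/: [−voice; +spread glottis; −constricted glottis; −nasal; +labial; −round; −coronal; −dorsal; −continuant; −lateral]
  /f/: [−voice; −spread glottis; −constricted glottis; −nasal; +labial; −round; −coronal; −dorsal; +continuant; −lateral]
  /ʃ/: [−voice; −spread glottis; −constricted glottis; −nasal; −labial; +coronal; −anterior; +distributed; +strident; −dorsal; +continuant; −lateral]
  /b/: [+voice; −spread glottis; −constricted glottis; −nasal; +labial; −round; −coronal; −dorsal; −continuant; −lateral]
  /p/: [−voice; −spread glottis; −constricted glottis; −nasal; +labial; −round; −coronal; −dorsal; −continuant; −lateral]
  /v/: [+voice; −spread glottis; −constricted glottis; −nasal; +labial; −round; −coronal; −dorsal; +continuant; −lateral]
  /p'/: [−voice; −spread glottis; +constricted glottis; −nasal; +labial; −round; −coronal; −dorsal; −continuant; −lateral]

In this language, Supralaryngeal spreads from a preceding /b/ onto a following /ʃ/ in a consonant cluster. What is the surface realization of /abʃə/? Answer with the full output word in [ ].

[abpə]

Terminals under Supralaryngeal in this geometry: [nasal], [labial], [round], [coronal], [anterior], [distributed], [strident], [dorsal], [high], [back], [continuant], [lateral].
After delinking /ʃ/'s Supralaryngeal and linking /b/'s, the affected terminals become [−nasal], [+labial], [−round], [−coronal], [−dorsal], [−continuant], [−lateral]; [voice], [spread glottis], [constricted glottis] (outside Supralaryngeal) are retained from /ʃ/.
This feature bundle is that of [p], so /abʃə/ surfaces as [abpə].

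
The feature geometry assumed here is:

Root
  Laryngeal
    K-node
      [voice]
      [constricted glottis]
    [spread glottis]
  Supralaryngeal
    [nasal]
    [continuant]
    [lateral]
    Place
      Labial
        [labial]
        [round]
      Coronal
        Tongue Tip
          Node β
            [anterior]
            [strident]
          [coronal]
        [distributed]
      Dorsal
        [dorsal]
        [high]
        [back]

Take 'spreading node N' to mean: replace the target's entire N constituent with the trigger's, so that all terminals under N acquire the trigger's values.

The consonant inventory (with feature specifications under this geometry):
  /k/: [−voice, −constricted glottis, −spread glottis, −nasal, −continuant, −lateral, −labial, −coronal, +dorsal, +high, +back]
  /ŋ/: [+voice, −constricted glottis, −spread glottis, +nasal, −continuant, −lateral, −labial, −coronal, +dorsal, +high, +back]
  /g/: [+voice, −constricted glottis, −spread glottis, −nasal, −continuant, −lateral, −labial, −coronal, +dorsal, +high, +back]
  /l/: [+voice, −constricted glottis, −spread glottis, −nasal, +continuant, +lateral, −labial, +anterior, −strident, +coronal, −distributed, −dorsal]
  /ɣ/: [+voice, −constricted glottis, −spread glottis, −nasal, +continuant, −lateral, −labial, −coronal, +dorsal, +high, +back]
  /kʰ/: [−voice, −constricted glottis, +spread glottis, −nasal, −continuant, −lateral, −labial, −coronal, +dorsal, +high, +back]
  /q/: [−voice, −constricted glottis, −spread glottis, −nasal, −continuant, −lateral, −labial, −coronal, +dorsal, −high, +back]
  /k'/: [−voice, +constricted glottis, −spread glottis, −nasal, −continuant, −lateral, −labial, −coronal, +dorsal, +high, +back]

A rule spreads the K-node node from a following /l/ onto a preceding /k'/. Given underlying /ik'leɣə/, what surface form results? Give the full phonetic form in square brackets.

[igleɣə]

K-node immediately or transitively dominates [voice], [constricted glottis].
After delinking /k'/'s K-node and linking /l/'s, the affected terminals become [+voice], [−constricted glottis]; [spread glottis], [nasal], [continuant], … (outside K-node) are retained from /k'/.
This feature bundle is that of [g], so /ik'leɣə/ surfaces as [igleɣə].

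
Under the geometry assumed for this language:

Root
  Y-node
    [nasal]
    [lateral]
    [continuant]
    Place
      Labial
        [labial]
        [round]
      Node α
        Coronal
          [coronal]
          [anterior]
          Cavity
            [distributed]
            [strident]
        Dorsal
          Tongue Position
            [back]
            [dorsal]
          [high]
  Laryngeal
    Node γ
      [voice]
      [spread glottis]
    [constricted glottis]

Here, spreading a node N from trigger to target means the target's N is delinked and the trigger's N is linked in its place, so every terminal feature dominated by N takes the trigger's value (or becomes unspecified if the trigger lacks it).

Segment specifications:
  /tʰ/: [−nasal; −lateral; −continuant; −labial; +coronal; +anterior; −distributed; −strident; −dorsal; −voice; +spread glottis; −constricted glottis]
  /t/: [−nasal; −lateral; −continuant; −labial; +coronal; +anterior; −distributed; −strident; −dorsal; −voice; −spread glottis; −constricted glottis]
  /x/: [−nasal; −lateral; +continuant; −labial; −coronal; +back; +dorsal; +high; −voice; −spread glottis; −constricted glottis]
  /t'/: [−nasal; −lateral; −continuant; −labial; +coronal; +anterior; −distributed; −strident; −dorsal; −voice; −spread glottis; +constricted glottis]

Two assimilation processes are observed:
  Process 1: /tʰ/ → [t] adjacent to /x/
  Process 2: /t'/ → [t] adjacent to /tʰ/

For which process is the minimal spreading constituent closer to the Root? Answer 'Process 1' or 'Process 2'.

Process 1 alters [spread glottis]; the lowest dominating node is [spread glottis] (depth 3 from Root).
Process 2 alters [constricted glottis]; the lowest dominating node is [constricted glottis] (depth 2 from Root).
[constricted glottis] (depth 2) sits above [spread glottis] (depth 3), making Process 2 the one with the higher spreading node.

Process 2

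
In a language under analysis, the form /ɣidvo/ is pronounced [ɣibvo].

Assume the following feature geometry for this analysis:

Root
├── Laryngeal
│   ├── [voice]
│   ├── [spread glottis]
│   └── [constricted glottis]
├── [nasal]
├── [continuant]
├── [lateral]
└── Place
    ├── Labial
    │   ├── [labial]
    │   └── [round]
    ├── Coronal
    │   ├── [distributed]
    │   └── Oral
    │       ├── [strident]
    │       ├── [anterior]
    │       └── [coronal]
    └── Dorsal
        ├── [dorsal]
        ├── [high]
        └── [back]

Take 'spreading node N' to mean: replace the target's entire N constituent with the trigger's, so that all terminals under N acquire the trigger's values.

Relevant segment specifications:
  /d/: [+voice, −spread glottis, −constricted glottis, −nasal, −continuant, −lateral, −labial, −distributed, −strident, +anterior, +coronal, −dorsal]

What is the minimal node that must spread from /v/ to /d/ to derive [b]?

Feature comparison: [labial], [round], [coronal], [anterior], [distributed], [strident] differ between /d/ and [b]; the remaining terminals match.
The smallest constituent containing every changed terminal is Place — each of its daughters lacks at least one of the affected features.
If Place spreads, every terminal under it takes /v/'s value, producing [b] as observed.
Had Root spread, [continuant] would have taken /v/'s value; it stays as in /d/, confirming the spreading constituent is exactly Place.

Place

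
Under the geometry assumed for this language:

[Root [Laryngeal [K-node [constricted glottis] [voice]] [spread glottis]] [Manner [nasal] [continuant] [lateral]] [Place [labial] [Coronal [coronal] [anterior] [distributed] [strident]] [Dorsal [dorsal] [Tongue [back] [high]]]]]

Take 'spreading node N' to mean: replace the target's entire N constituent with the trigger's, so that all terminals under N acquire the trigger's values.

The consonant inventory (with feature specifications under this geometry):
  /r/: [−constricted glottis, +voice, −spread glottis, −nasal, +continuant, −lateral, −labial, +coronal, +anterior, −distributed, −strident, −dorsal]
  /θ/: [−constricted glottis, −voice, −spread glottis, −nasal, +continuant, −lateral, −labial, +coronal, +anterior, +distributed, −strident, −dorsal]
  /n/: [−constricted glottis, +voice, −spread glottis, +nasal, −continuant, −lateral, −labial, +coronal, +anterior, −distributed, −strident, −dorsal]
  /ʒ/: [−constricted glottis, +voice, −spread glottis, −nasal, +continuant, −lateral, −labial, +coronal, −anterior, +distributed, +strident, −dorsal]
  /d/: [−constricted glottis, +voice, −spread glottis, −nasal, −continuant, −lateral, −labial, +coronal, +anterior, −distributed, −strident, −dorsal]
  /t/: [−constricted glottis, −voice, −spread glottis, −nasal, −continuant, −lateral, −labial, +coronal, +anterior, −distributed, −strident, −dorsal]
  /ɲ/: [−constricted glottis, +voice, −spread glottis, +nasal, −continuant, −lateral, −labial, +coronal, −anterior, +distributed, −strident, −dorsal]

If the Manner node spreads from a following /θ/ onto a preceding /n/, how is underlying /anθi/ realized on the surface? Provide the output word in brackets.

[arθi]

Manner immediately or transitively dominates [nasal], [continuant], [lateral].
The target acquires /θ/'s values for everything under Manner — [−nasal], [+continuant], [−lateral] — while keeping its own [constricted glottis], [voice], [spread glottis], ….
This feature bundle is that of [r], so /anθi/ surfaces as [arθi].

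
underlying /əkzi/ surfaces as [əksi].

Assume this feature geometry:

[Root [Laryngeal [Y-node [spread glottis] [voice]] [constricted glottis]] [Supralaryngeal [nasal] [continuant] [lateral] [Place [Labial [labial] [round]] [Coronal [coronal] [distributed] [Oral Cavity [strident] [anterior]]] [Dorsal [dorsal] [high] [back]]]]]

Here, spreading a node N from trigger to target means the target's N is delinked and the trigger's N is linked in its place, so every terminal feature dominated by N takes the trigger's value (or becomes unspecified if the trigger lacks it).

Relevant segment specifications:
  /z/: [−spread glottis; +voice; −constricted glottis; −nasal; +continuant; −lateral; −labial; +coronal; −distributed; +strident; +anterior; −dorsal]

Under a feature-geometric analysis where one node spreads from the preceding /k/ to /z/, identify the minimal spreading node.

[voice]

Comparing /z/ with its surface form [s], the only feature that changes is [voice].
Only a single terminal changes, and /k/ supplies the new value, so [voice] itself is the minimal spreading constituent.
Features on which the two segments disagree outside [voice], such as [dorsal], [continuant], are unchanged — nothing dominating them spread, and [voice] is the minimal sufficient constituent.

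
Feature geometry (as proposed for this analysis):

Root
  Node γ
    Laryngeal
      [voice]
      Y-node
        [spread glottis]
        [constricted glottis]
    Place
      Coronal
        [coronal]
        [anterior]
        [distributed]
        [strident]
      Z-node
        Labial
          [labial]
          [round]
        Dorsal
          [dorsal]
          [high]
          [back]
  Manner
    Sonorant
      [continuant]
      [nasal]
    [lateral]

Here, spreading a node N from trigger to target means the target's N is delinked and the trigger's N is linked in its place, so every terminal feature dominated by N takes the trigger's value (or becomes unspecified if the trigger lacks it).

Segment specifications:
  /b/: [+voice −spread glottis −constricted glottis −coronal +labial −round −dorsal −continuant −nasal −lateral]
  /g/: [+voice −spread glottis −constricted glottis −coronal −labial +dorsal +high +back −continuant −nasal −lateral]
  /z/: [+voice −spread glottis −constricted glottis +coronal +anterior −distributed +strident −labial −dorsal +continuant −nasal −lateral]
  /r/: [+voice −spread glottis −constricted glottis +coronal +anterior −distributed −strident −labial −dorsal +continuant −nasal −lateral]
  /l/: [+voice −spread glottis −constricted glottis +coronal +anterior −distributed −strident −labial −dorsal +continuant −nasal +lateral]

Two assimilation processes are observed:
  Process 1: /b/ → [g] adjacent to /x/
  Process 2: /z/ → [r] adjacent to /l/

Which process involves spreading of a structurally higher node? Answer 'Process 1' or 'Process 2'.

Process 1

In Process 1, [labial], [round], [dorsal], [high], [back] change, so the minimal spreading node is Z-node at depth 3.
In Process 2, [strident] changes, so the minimal spreading node is [strident] at depth 4.
Z-node (depth 3) sits above [strident] (depth 4), making Process 1 the one with the higher spreading node.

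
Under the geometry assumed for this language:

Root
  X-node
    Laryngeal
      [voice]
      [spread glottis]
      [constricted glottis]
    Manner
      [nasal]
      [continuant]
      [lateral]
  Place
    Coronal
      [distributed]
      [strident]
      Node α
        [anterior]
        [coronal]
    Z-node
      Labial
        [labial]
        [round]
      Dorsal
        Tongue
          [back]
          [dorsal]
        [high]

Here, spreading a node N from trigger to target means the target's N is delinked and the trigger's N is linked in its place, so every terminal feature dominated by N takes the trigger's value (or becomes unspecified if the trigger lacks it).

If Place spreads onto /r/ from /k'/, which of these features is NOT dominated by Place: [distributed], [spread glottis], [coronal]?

[spread glottis]

Under this geometry, Place contains [distributed], [strident], [anterior], [coronal], [labial], [round], [back], [dorsal], [high].
Of the listed options, [coronal], [distributed] are among these and would be overwritten by spreading Place.
But [spread glottis] is a dependent of Laryngeal, outside Place; it is therefore untouched by the spreading.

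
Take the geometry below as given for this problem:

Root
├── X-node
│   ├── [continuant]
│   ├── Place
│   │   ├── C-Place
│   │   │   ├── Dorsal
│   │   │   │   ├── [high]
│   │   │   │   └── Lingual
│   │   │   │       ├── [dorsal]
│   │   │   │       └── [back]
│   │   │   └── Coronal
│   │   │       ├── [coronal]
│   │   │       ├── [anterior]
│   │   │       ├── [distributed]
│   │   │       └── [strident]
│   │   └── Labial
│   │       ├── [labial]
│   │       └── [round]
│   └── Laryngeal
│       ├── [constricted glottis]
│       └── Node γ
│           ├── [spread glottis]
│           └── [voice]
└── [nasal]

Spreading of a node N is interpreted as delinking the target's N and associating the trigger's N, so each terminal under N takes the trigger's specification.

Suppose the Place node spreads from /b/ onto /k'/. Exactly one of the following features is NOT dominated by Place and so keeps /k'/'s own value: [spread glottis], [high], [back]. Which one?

Under this geometry, Place contains [high], [dorsal], [back], [coronal], [anterior], [distributed], [strident], [labial], [round].
[back], [high] all lie under Place, so they are overwritten when Place spreads.
But [spread glottis] is a dependent of Node γ, outside Place; it is therefore untouched by the spreading.

[spread glottis]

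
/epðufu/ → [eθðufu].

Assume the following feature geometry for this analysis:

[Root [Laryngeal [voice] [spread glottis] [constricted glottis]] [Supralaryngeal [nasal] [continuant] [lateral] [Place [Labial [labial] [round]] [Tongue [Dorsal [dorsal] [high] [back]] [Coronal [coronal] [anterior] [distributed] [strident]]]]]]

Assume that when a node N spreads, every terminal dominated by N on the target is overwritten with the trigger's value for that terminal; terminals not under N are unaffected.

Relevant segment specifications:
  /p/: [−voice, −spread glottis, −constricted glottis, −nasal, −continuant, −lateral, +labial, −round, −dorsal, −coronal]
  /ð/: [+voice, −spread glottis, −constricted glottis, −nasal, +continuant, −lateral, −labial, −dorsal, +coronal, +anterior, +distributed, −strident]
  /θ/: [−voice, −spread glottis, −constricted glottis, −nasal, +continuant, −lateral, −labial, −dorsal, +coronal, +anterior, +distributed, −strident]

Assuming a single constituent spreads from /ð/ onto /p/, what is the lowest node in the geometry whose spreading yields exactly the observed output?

Supralaryngeal

Comparing /p/ with its surface form [θ], the features that change are [continuant], [labial], [round], [coronal], [anterior], [distributed], [strident].
Tracing each changed feature up the tree, the paths first meet at Supralaryngeal; any lower node misses at least one of them.
Delinking /p/'s Supralaryngeal and associating /ð/'s Supralaryngeal gives precisely the feature bundle of [θ].
Had Root spread, [voice] would have taken /ð/'s value; it stays as in /p/, confirming the spreading constituent is exactly Supralaryngeal.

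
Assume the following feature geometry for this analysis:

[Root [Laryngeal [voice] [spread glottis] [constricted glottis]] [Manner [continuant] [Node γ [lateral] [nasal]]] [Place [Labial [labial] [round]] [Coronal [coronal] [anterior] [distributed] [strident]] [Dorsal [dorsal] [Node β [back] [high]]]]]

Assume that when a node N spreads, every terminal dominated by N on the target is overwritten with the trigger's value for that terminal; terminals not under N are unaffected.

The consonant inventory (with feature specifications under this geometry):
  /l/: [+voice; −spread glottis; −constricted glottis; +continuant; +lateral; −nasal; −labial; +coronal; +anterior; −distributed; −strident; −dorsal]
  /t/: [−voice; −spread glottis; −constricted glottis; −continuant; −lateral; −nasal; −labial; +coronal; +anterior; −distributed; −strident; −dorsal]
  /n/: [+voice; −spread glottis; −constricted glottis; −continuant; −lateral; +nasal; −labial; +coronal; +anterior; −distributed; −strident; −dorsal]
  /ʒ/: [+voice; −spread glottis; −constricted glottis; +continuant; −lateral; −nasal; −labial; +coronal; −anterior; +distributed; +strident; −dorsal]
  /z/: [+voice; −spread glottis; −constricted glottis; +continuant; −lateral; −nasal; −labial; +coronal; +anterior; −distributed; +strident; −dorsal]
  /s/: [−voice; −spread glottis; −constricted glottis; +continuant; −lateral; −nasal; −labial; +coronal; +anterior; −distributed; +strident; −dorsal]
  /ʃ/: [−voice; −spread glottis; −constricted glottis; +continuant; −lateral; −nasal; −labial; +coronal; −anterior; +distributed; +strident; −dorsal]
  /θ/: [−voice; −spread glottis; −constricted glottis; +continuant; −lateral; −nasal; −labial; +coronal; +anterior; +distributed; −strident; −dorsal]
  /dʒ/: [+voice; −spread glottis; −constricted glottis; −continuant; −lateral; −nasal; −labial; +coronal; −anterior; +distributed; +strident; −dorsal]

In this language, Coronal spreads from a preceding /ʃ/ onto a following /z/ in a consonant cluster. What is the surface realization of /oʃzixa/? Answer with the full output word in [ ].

[oʃʒixa]

The Coronal node dominates the terminals [coronal], [anterior], [distributed], [strident].
After delinking /z/'s Coronal and linking /ʃ/'s, the affected terminals become [+coronal], [−anterior], [+distributed], [+strident]; [voice], [spread glottis], [constricted glottis], … (outside Coronal) are retained from /z/.
This feature bundle is that of [ʒ], so /oʃzixa/ surfaces as [oʃʒixa].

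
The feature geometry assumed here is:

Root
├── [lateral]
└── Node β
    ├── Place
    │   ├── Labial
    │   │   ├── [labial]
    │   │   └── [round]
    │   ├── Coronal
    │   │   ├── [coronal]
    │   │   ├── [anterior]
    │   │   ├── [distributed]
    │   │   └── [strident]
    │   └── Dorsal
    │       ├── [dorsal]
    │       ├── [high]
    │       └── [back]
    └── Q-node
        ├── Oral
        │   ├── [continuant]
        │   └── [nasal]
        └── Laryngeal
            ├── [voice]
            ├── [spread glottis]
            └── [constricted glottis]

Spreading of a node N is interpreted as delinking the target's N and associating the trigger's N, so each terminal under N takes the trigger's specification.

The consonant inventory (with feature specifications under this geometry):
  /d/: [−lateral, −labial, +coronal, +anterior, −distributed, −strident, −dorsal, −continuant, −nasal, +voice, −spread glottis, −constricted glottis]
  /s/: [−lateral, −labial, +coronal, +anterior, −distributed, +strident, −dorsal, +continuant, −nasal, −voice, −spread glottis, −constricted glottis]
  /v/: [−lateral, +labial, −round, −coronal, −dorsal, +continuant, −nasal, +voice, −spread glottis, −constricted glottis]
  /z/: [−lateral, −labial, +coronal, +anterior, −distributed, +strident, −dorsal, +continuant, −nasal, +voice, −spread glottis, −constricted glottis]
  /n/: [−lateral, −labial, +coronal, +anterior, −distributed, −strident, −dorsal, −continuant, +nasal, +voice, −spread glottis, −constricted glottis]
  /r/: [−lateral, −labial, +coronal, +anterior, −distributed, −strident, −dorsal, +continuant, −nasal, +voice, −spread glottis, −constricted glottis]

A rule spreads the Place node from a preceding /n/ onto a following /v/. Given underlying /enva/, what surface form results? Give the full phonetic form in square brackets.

[enra]

The Place node dominates the terminals [labial], [round], [coronal], [anterior], [distributed], [strident], [dorsal], [high], [back].
Spreading Place from /n/ onto /v/ replaces those values with /n/'s: [−labial], [+coronal], [+anterior], [−distributed], [−strident], [−dorsal]. Features outside Place ([lateral], [continuant], [nasal], …) stay as in /v/.
This feature bundle is that of [r], so /enva/ surfaces as [enra].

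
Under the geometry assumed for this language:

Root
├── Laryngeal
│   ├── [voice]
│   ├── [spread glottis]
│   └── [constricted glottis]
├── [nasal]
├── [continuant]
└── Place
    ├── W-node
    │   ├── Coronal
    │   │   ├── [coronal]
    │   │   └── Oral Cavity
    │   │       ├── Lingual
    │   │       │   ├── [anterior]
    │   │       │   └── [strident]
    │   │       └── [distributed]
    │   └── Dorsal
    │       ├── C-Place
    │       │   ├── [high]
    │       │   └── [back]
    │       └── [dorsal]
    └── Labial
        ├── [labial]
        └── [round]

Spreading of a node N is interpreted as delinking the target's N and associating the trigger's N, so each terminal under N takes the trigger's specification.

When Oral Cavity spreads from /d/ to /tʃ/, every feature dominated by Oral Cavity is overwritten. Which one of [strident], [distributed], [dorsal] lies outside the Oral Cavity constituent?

[dorsal]

Under this geometry, Oral Cavity contains [anterior], [strident], [distributed].
Spreading Oral Cavity replaces [strident], [distributed] with the trigger's values, since each sits inside the Oral Cavity constituent.
[dorsal] attaches under Dorsal, not under Oral Cavity, so /tʃ/ retains its own value for [dorsal].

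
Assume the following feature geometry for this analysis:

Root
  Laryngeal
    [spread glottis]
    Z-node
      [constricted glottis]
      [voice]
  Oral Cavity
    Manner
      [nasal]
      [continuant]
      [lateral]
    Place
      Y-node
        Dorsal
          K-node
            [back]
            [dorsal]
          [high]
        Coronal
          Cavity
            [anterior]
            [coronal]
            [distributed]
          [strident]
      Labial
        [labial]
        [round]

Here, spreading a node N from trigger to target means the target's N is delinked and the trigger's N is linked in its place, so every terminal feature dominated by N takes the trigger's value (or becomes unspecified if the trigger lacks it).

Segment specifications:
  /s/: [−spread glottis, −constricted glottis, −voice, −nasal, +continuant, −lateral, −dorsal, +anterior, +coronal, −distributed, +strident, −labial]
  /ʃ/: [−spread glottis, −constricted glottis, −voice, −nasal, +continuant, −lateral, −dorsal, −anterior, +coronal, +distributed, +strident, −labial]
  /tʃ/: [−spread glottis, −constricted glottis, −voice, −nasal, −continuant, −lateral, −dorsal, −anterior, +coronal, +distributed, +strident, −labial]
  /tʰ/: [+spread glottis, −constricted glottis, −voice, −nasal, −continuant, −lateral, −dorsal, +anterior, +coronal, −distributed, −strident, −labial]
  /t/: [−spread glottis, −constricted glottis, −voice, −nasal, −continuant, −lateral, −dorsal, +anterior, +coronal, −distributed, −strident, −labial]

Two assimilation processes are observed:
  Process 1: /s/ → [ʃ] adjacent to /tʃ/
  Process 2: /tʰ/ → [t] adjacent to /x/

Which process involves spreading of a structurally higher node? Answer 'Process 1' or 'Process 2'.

Process 1 alters [anterior], [distributed]; the lowest common ancestor is Cavity (depth 5 from Root).
Process 2 alters [spread glottis]; the lowest dominating node is [spread glottis] (depth 2 from Root).
Depth 2 < depth 5; Process 2 involves the structurally higher constituent [spread glottis].

Process 2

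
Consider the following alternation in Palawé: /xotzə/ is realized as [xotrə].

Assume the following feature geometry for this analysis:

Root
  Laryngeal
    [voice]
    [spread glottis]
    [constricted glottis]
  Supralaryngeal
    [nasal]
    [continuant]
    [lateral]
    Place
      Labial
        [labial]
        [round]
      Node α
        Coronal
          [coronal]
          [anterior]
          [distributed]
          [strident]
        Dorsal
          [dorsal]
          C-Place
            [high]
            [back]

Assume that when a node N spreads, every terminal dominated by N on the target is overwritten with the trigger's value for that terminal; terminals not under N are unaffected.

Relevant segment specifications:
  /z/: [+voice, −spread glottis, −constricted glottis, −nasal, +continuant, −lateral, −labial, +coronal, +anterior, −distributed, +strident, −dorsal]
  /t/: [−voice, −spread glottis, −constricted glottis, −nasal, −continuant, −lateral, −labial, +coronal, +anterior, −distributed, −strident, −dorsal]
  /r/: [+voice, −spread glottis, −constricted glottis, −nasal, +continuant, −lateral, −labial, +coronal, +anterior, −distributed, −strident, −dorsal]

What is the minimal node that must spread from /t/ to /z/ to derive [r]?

[strident]

The alternation /z/ → [r] changes [strident] and nothing else.
Only a single terminal changes, and /t/ supplies the new value, so [strident] itself is the minimal spreading constituent.
Features on which the two segments disagree outside [strident], such as [continuant], [voice], are unchanged — nothing dominating them spread, and [strident] is the minimal sufficient constituent.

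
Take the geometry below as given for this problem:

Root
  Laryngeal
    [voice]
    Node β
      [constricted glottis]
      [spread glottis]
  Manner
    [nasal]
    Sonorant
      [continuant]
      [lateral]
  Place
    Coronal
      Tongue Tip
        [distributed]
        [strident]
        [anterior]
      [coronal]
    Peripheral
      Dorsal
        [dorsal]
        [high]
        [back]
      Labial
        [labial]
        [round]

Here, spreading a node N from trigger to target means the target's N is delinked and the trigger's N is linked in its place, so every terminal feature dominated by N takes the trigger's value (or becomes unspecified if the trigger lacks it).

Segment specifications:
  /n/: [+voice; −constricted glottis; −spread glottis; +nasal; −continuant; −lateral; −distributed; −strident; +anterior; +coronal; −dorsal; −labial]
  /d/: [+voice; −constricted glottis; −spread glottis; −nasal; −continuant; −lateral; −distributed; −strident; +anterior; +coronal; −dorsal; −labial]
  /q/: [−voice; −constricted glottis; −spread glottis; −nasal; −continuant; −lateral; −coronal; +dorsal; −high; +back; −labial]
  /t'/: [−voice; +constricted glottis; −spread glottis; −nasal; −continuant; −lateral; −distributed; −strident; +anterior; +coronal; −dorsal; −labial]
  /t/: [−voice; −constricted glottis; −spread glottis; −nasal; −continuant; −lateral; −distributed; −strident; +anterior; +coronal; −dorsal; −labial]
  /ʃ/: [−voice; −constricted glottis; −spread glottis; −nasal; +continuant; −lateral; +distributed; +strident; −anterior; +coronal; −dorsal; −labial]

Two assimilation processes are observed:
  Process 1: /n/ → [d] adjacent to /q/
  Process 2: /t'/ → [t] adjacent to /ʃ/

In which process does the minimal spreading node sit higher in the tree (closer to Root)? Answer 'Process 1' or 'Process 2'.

Process 1

Process 1 alters [nasal]; the lowest dominating node is [nasal] (depth 2 from Root).
In Process 2, [constricted glottis] changes, so the minimal spreading node is [constricted glottis] at depth 3.
[nasal] is closer to Root than [constricted glottis], so Process 1 spreads the higher node.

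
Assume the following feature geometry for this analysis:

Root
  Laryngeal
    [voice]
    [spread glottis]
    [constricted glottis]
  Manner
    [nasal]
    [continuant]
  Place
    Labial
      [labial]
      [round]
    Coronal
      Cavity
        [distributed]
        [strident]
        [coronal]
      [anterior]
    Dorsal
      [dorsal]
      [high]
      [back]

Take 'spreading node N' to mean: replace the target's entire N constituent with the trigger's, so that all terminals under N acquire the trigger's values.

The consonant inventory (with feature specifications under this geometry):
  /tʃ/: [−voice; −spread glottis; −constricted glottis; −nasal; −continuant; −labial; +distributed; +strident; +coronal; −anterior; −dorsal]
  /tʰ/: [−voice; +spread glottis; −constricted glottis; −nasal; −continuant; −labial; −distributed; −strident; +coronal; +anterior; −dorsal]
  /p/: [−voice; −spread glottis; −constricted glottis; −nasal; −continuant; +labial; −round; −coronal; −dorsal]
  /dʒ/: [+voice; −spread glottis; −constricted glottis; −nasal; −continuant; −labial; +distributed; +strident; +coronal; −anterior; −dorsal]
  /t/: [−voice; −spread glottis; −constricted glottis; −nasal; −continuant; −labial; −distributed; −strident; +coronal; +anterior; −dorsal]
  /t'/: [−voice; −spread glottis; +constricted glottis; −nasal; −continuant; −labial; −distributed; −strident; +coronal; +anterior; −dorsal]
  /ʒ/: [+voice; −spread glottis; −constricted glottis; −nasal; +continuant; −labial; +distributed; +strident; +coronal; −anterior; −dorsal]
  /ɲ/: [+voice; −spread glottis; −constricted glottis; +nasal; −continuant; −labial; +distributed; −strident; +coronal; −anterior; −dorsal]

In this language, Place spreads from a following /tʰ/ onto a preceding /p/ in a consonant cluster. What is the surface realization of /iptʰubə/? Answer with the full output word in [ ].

[ittʰubə]

Terminals under Place in this geometry: [labial], [round], [distributed], [strident], [coronal], [anterior], [dorsal], [high], [back].
The target acquires /tʰ/'s values for everything under Place — [−labial], [−distributed], [−strident], [+coronal], [+anterior], [−dorsal] — while keeping its own [voice], [spread glottis], [constricted glottis], ….
The resulting bundle matches /t/ in the inventory; substituting it for /p/ gives [ittʰubə].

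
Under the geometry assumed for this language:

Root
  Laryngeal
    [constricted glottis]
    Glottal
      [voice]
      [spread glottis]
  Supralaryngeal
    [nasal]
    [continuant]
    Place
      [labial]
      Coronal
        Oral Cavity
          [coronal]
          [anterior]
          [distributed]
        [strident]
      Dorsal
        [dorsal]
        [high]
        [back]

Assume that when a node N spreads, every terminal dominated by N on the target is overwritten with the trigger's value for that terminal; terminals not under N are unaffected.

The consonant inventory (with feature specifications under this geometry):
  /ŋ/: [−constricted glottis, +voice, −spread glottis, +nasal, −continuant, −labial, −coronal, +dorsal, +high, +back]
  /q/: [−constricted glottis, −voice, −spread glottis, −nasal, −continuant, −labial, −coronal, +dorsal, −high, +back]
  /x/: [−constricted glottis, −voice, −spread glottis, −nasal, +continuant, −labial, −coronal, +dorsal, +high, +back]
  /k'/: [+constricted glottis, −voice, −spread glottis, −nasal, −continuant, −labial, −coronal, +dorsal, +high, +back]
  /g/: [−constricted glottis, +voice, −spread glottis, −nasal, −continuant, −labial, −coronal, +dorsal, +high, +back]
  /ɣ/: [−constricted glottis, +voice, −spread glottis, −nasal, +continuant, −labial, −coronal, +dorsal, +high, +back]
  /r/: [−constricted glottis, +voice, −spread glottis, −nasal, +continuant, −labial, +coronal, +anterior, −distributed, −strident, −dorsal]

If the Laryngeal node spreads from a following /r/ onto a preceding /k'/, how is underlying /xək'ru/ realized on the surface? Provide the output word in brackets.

The Laryngeal node dominates the terminals [constricted glottis], [voice], [spread glottis].
Spreading Laryngeal from /r/ onto /k'/ replaces those values with /r/'s: [−constricted glottis], [+voice], [−spread glottis]. Features outside Laryngeal ([nasal], [continuant], [labial], …) stay as in /k'/.
Among the inventory, only /g/ has exactly this specification, giving the surface form [xəgru].

[xəgru]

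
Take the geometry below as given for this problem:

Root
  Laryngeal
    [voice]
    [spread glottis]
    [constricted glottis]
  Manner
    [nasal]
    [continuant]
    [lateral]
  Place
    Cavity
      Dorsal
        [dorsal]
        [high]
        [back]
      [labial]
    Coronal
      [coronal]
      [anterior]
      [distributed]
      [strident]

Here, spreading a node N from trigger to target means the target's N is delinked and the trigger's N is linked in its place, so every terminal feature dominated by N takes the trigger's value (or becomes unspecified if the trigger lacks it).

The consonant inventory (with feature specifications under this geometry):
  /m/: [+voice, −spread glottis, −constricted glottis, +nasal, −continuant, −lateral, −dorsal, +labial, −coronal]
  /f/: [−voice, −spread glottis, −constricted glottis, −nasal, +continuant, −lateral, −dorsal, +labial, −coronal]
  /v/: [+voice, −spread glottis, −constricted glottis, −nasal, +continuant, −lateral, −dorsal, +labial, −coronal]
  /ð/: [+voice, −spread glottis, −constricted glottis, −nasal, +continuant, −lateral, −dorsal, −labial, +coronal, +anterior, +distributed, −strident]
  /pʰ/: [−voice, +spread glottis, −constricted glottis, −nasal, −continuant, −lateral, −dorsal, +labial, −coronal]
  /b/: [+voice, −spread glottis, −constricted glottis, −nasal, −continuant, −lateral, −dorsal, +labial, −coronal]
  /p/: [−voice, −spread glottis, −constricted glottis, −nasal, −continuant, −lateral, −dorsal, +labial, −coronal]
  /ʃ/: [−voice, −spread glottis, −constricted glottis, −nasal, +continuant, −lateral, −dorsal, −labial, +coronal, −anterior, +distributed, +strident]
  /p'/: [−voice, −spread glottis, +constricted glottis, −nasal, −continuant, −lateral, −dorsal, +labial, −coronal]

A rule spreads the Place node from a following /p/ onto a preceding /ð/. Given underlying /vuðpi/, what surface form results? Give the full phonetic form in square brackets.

[vuvpi]

Place immediately or transitively dominates [dorsal], [high], [back], [labial], [coronal], [anterior], [distributed], [strident].
The target acquires /p/'s values for everything under Place — [−dorsal], [+labial], [−coronal] — while keeping its own [voice], [spread glottis], [constricted glottis], ….
This feature bundle is that of [v], so /vuðpi/ surfaces as [vuvpi].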